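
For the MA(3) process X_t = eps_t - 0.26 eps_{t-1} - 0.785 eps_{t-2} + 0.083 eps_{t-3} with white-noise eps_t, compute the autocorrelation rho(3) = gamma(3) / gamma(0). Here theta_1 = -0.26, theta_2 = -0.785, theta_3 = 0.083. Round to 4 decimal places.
\rho(3) = 0.0491

For an MA(q) process with theta_0 = 1, the autocovariance is
  gamma(k) = sigma^2 * sum_{i=0..q-k} theta_i * theta_{i+k},
and rho(k) = gamma(k) / gamma(0). Sigma^2 cancels.
  numerator   = (1)*(0.083) = 0.083.
  denominator = (1)^2 + (-0.26)^2 + (-0.785)^2 + (0.083)^2 = 1.690714.
  rho(3) = 0.083 / 1.690714 = 0.0491.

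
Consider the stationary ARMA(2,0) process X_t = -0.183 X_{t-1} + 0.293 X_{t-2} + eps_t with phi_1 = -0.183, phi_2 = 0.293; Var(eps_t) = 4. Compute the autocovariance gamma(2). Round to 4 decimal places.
\gamma(2) = 1.5963

Multiply the model equation by X_{t-k} and take expectations. With theta_0 = psi_0 = 1 and psi_j the MA(infinity) weights, this gives
  gamma(k) - sum_i phi_i gamma(k-i) = c_k,
  c_k = sigma^2 * sum_{j=k..q} theta_j psi_{j-k}   (c_k = 0 for k > q),
using gamma(-m) = gamma(m).
Pure AR (q = 0): c_0 = sigma^2 = 4, c_k = 0 for k >= 1.
Equations for k = 0, 1, 2 (AR order 2, c_2 = 0):
  (E0) gamma(0) = phi_1 gamma(1) + phi_2 gamma(2) + c_0
  (E1) gamma(1) = phi_1 gamma(0) + phi_2 gamma(1) + c_1
  (E2) gamma(2) = phi_1 gamma(1) + phi_2 gamma(0)
From (E1): gamma(1) = A gamma(0) + B with
  A = phi_1 / (1 - phi_2) = -0.183 / 0.707 = -0.25884,   B = c_1 / (1 - phi_2) = 0 / 0.707 = 0.
Insert (E2) into (E0): gamma(0) (1 - phi_2^2) = phi_1 (1 + phi_2) gamma(1) + c_0.
  phi_1 (1 + phi_2) = (-0.183)(1.293) = -0.236619,   1 - phi_2^2 = 0.914151.
Replace gamma(1) by A gamma(0) + B and collect gamma(0):
  gamma(0) [0.914151 - (-0.236619)(-0.25884)] = c_0 = 4
  gamma(0) * 0.852904 = 4
  gamma(0) = 4 / 0.852904 = 4.689857.
  gamma(1) = A gamma(0) = (-0.25884)(4.689857) = -1.213923.
  gamma(2) = phi_1 gamma(1) + phi_2 gamma(0) = (-0.183)(-1.213923) + (0.293)(4.689857) = 1.596276.
Therefore gamma(2) = 1.5963 (to 4 decimal places).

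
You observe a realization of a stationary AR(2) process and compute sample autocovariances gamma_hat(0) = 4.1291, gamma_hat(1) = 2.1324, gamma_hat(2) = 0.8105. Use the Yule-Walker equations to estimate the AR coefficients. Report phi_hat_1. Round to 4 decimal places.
\hat\phi_{1} = 0.5660

The Yule-Walker equations for an AR(p) process read, in matrix form,
  Gamma_p phi = r_p,   with   (Gamma_p)_{ij} = gamma(|i - j|),
                       (r_p)_i = gamma(i),   i,j = 1..p.
Substitute the sample gammas (Toeplitz matrix and right-hand side of size 2):
  Gamma_p = [[4.1291, 2.1324], [2.1324, 4.1291]]
  r_p     = [2.1324, 0.8105]
Written out:
  4.1291 phi_1 + 2.1324 phi_2 = 2.1324
  2.1324 phi_1 + 4.1291 phi_2 = 0.8105
Solve by Cramer's rule:
  det = gamma(0)^2 - gamma(1)^2 = (4.1291)^2 - (2.1324)^2 = 17.04946681 - 4.54712976 = 12.50233705
  phi_hat_1 = [gamma(1) gamma(0) - gamma(1) gamma(2)] / det = [(2.1324)(4.1291) - (2.1324)(0.8105)] / 12.50233705 = 7.07658264 / 12.50233705 = 0.566
  phi_hat_2 = [gamma(0) gamma(2) - gamma(1)^2] / det = [(4.1291)(0.8105) - (2.1324)^2] / 12.50233705 = -1.20049421 / 12.50233705 = -0.096
So phi_hat = [0.5660, -0.0960].
Therefore phi_hat_1 = 0.5660.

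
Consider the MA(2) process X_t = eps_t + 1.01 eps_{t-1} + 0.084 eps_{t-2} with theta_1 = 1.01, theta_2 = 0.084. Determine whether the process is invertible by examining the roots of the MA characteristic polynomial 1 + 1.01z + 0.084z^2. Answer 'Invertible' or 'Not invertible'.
\text{Invertible}

The MA(q) characteristic polynomial is P(z) = 1 + 1.01z + 0.084z^2.
Invertibility requires all roots to lie outside the unit circle, i.e. |z| > 1 for every root.
Set 1 + (1.01) z + (0.084) z^2 = 0, i.e. a z^2 + b z + c = 0 with a = 0.084, b = 1.01, c = 1.
Discriminant D = b^2 - 4ac = (1.01)^2 - 4*(0.084)*1 = 1.0201 - (0.336) = 0.6841.
D >= 0, so the roots are real: z = (-b +/- sqrt(D)) / (2a) = (-1.01 +/- 0.827103) / (0.168).
  z_1 = (-1.01 + 0.827103) / (0.168) = -1.0887,   |z_1| = 1.0887.
  z_2 = (-1.01 - 0.827103) / (0.168) = -10.9351,   |z_2| = 10.9351.
Moduli of all roots: 1.0887, 10.9351.
All moduli strictly greater than 1? Yes.
Verdict: Invertible.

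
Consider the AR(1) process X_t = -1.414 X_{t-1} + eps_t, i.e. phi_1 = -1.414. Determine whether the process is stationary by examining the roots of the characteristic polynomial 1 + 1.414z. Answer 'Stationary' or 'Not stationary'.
\text{Not stationary}

The AR(p) characteristic polynomial is P(z) = 1 + 1.414z.
Stationarity requires all roots to lie outside the unit circle, i.e. |z| > 1 for every root.
This is linear in z: 1 + (1.414) z = 0  =>  z = -1/(1.414) = -0.707214,  |z| = 0.707214.
Moduli of all roots: 0.7072.
All moduli strictly greater than 1? No.
Verdict: Not stationary.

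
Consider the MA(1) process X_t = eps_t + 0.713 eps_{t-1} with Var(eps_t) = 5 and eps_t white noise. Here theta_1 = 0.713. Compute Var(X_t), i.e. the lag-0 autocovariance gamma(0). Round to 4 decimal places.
\gamma(0) = 7.5418

For an MA(q) process X_t = eps_t + sum_i theta_i eps_{t-i} with
Var(eps_t) = sigma^2, the variance is
  gamma(0) = sigma^2 * (1 + sum_i theta_i^2).
  sum_i theta_i^2 = (0.713)^2 = 0.508369.
  gamma(0) = 5 * (1 + 0.508369) = 5 * 1.508369 = 7.541845, which rounds to 7.5418.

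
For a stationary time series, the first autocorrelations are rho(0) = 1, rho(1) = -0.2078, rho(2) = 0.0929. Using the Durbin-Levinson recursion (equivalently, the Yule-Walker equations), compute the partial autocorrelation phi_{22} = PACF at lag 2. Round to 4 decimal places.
\phi_{22} = 0.0520

The PACF at lag k is phi_{kk}, the last component of the solution
to the Yule-Walker system G_k phi = r_k where
  (G_k)_{ij} = rho(|i - j|), (r_k)_i = rho(i), i,j = 1..k.
Equivalently, Durbin-Levinson gives phi_{kk} iteratively:
  phi_{11} = rho(1)
  phi_{kk} = [rho(k) - sum_{j=1..k-1} phi_{k-1,j} rho(k-j)]
            / [1 - sum_{j=1..k-1} phi_{k-1,j} rho(j)],
  phi_{k,j} = phi_{k-1,j} - phi_{kk} phi_{k-1,k-j},  j = 1..k-1.
Step k = 1:
  phi_11 = rho(1) = -0.2078.
Step k = 2:
  phi_22 = [rho(2) - phi_11 rho(1)] / [1 - phi_11 rho(1)] = [0.0929 - (-0.2078)(-0.2078)] / [1 - (-0.2078)(-0.2078)]
         = 0.04971916 / 0.95681916 = 0.052.
Therefore phi_{22} = 0.0520.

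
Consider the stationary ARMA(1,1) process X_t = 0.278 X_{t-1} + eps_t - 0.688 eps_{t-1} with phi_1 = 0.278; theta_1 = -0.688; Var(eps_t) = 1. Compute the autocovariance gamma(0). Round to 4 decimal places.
\gamma(0) = 1.1822

Multiply the model equation by X_{t-k} and take expectations. With theta_0 = psi_0 = 1 and psi_j the MA(infinity) weights, this gives
  gamma(k) - sum_i phi_i gamma(k-i) = c_k,
  c_k = sigma^2 * sum_{j=k..q} theta_j psi_{j-k}   (c_k = 0 for k > q),
using gamma(-m) = gamma(m).
psi-weights needed (psi_j = theta_j + sum_i phi_i psi_{j-i}):
  psi_1 = theta_1 + phi_1 = -0.688 + (0.278) = -0.41
Right-hand sides:
  c_0 = sigma^2 (1 + theta_1 psi_1) = 1 * (1 + (-0.688)(-0.41)) = 1 * 1.28208 = 1.28208
  c_1 = sigma^2 theta_1 = 1 * (-0.688) = -0.688
  c_2 = 0
Equations for k = 0 and k = 1 (AR order 1):
  gamma(0) = phi_1 gamma(1) + c_0
  gamma(1) = phi_1 gamma(0) + c_1
Substituting the second into the first: gamma(0) (1 - phi_1^2) = c_0 + phi_1 c_1, so
  gamma(0) = (c_0 + phi_1 c_1) / (1 - phi_1^2) = (1.28208 + (0.278)(-0.688)) / (1 - (0.278)^2) = 1.090816 / 0.922716 = 1.18218.
Therefore gamma(0) = 1.1822 (to 4 decimal places).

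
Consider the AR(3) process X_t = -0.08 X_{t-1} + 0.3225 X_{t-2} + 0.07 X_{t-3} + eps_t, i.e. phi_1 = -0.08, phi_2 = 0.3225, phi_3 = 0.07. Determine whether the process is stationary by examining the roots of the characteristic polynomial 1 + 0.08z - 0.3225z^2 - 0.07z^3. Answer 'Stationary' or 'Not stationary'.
\text{Stationary}

The AR(p) characteristic polynomial is P(z) = 1 + 0.08z - 0.3225z^2 - 0.07z^3.
Stationarity requires all roots to lie outside the unit circle, i.e. |z| > 1 for every root.
Degree 3: look for a simple real root z0 first, then factor out (1 - z/z0) and solve the remaining quadratic.
Testing z0 = -4: P(-4) = 1 + (0.08)(-4) + (-0.3225)(-4)^2 + (-0.07)(-4)^3
  = 1 + (-0.32) + (-5.16) + (4.48) = 0.  So z_0 = -4 is a root, |z_0| = 4.
Divide out the factor (1 + 0.25 z) = (1 - z/z0) (since 1/z0 = -0.25):
  P(z) = (1 + 0.25 z)(1 + (-0.17) z + (-0.28) z^2)
  [check: z-coef -0.17 - (-0.25) = 0.08; z^2-coef -0.28 - (-0.25)(-0.17) = -0.3225; z^3-coef -(-0.25)(-0.28) = -0.07.]
Remaining roots from the quadratic factor 1 + (-0.17) z + (-0.28) z^2:
  Set 1 + (-0.17) z + (-0.28) z^2 = 0, i.e. a z^2 + b z + c = 0 with a = -0.28, b = -0.17, c = 1.
  Discriminant D = b^2 - 4ac = (-0.17)^2 - 4*(-0.28)*1 = 0.0289 - (-1.12) = 1.1489.
  D >= 0, so the roots are real: z = (-b +/- sqrt(D)) / (2a) = (0.17 +/- 1.071868) / (-0.56).
    z_1 = (0.17 + 1.071868) / (-0.56) = -2.2176,   |z_1| = 2.2176.
    z_2 = (0.17 - 1.071868) / (-0.56) = 1.6105,   |z_2| = 1.6105.
Moduli of all roots: 4.0000, 2.2176, 1.6105.
All moduli strictly greater than 1? Yes.
Verdict: Stationary.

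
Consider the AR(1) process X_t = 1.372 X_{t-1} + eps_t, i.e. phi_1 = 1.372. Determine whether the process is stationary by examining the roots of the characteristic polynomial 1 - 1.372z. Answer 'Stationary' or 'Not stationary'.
\text{Not stationary}

The AR(p) characteristic polynomial is P(z) = 1 - 1.372z.
Stationarity requires all roots to lie outside the unit circle, i.e. |z| > 1 for every root.
This is linear in z: 1 + (-1.372) z = 0  =>  z = -1/(-1.372) = 0.728863,  |z| = 0.728863.
Moduli of all roots: 0.7289.
All moduli strictly greater than 1? No.
Verdict: Not stationary.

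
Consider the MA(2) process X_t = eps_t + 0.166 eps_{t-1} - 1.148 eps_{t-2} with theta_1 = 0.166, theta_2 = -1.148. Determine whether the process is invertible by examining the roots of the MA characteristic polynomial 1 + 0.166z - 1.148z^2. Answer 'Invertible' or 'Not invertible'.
\text{Not invertible}

The MA(q) characteristic polynomial is P(z) = 1 + 0.166z - 1.148z^2.
Invertibility requires all roots to lie outside the unit circle, i.e. |z| > 1 for every root.
Set 1 + (0.166) z + (-1.148) z^2 = 0, i.e. a z^2 + b z + c = 0 with a = -1.148, b = 0.166, c = 1.
Discriminant D = b^2 - 4ac = (0.166)^2 - 4*(-1.148)*1 = 0.027556 - (-4.592) = 4.619556.
D >= 0, so the roots are real: z = (-b +/- sqrt(D)) / (2a) = (-0.166 +/- 2.149315) / (-2.296).
  z_1 = (-0.166 + 2.149315) / (-2.296) = -0.8638,   |z_1| = 0.8638.
  z_2 = (-0.166 - 2.149315) / (-2.296) = 1.0084,   |z_2| = 1.0084.
Moduli of all roots: 0.8638, 1.0084.
All moduli strictly greater than 1? No.
Verdict: Not invertible.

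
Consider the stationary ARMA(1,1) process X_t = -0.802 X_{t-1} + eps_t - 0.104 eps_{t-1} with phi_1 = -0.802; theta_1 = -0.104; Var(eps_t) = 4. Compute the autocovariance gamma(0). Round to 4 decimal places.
\gamma(0) = 13.2023

Multiply the model equation by X_{t-k} and take expectations. With theta_0 = psi_0 = 1 and psi_j the MA(infinity) weights, this gives
  gamma(k) - sum_i phi_i gamma(k-i) = c_k,
  c_k = sigma^2 * sum_{j=k..q} theta_j psi_{j-k}   (c_k = 0 for k > q),
using gamma(-m) = gamma(m).
psi-weights needed (psi_j = theta_j + sum_i phi_i psi_{j-i}):
  psi_1 = theta_1 + phi_1 = -0.104 + (-0.802) = -0.906
Right-hand sides:
  c_0 = sigma^2 (1 + theta_1 psi_1) = 4 * (1 + (-0.104)(-0.906)) = 4 * 1.094224 = 4.376896
  c_1 = sigma^2 theta_1 = 4 * (-0.104) = -0.416
  c_2 = 0
Equations for k = 0 and k = 1 (AR order 1):
  gamma(0) = phi_1 gamma(1) + c_0
  gamma(1) = phi_1 gamma(0) + c_1
Substituting the second into the first: gamma(0) (1 - phi_1^2) = c_0 + phi_1 c_1, so
  gamma(0) = (c_0 + phi_1 c_1) / (1 - phi_1^2) = (4.376896 + (-0.802)(-0.416)) / (1 - (-0.802)^2) = 4.710528 / 0.356796 = 13.2023.
Therefore gamma(0) = 13.2023 (to 4 decimal places).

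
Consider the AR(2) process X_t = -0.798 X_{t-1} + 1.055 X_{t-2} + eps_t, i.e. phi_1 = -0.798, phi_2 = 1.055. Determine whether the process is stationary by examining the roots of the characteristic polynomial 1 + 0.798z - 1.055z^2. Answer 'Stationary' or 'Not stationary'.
\text{Not stationary}

The AR(p) characteristic polynomial is P(z) = 1 + 0.798z - 1.055z^2.
Stationarity requires all roots to lie outside the unit circle, i.e. |z| > 1 for every root.
Set 1 + (0.798) z + (-1.055) z^2 = 0, i.e. a z^2 + b z + c = 0 with a = -1.055, b = 0.798, c = 1.
Discriminant D = b^2 - 4ac = (0.798)^2 - 4*(-1.055)*1 = 0.636804 - (-4.22) = 4.856804.
D >= 0, so the roots are real: z = (-b +/- sqrt(D)) / (2a) = (-0.798 +/- 2.203816) / (-2.11).
  z_1 = (-0.798 + 2.203816) / (-2.11) = -0.6663,   |z_1| = 0.6663.
  z_2 = (-0.798 - 2.203816) / (-2.11) = 1.4227,   |z_2| = 1.4227.
Moduli of all roots: 0.6663, 1.4227.
All moduli strictly greater than 1? No.
Verdict: Not stationary.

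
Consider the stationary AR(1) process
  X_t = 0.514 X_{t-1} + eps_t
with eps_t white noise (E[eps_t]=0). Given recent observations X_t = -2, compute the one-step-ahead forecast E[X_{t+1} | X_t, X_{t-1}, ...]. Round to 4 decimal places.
E[X_{t+1} \mid \mathcal F_t] = -1.0280

For an AR(p) model X_t = c + sum_i phi_i X_{t-i} + eps_t, the
one-step-ahead conditional mean is
  E[X_{t+1} | X_t, ...] = c + sum_i phi_i X_{t+1-i}.
Substitute known values:
  E[X_{t+1} | ...] = (0.514) * (-2)
                   = -1.0280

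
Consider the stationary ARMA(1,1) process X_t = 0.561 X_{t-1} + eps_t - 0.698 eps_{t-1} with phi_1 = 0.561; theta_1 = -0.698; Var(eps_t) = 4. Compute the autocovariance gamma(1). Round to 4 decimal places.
\gamma(1) = -0.4865

Multiply the model equation by X_{t-k} and take expectations. With theta_0 = psi_0 = 1 and psi_j the MA(infinity) weights, this gives
  gamma(k) - sum_i phi_i gamma(k-i) = c_k,
  c_k = sigma^2 * sum_{j=k..q} theta_j psi_{j-k}   (c_k = 0 for k > q),
using gamma(-m) = gamma(m).
psi-weights needed (psi_j = theta_j + sum_i phi_i psi_{j-i}):
  psi_1 = theta_1 + phi_1 = -0.698 + (0.561) = -0.137
Right-hand sides:
  c_0 = sigma^2 (1 + theta_1 psi_1) = 4 * (1 + (-0.698)(-0.137)) = 4 * 1.095626 = 4.382504
  c_1 = sigma^2 theta_1 = 4 * (-0.698) = -2.792
  c_2 = 0
Equations for k = 0 and k = 1 (AR order 1):
  gamma(0) = phi_1 gamma(1) + c_0
  gamma(1) = phi_1 gamma(0) + c_1
Substituting the second into the first: gamma(0) (1 - phi_1^2) = c_0 + phi_1 c_1, so
  gamma(0) = (c_0 + phi_1 c_1) / (1 - phi_1^2) = (4.382504 + (0.561)(-2.792)) / (1 - (0.561)^2) = 2.816192 / 0.685279 = 4.109555.
  gamma(1) = phi_1 gamma(0) + c_1 = (0.561)(4.109555) + (-2.792) = -0.486539.
Therefore gamma(1) = -0.4865 (to 4 decimal places).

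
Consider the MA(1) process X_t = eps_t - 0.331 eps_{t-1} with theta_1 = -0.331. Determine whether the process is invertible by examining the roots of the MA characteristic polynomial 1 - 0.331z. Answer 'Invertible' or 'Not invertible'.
\text{Invertible}

The MA(q) characteristic polynomial is P(z) = 1 - 0.331z.
Invertibility requires all roots to lie outside the unit circle, i.e. |z| > 1 for every root.
This is linear in z: 1 + (-0.331) z = 0  =>  z = -1/(-0.331) = 3.021148,  |z| = 3.021148.
Moduli of all roots: 3.0211.
All moduli strictly greater than 1? Yes.
Verdict: Invertible.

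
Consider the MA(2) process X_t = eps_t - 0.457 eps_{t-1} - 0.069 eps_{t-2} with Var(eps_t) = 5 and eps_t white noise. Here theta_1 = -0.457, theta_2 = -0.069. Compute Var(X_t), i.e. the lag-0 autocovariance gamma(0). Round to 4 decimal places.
\gamma(0) = 6.0681

For an MA(q) process X_t = eps_t + sum_i theta_i eps_{t-i} with
Var(eps_t) = sigma^2, the variance is
  gamma(0) = sigma^2 * (1 + sum_i theta_i^2).
  sum_i theta_i^2 = (-0.457)^2 + (-0.069)^2 = 0.208849 + 0.004761 = 0.21361.
  gamma(0) = 5 * (1 + 0.21361) = 5 * 1.21361 = 6.06805, which rounds to 6.0681.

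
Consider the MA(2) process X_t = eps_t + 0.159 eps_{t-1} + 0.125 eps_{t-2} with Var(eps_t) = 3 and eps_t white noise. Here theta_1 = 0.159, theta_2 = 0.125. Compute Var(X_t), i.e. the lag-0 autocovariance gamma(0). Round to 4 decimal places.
\gamma(0) = 3.1227

For an MA(q) process X_t = eps_t + sum_i theta_i eps_{t-i} with
Var(eps_t) = sigma^2, the variance is
  gamma(0) = sigma^2 * (1 + sum_i theta_i^2).
  sum_i theta_i^2 = (0.159)^2 + (0.125)^2 = 0.025281 + 0.015625 = 0.040906.
  gamma(0) = 3 * (1 + 0.040906) = 3 * 1.040906 = 3.122718, which rounds to 3.1227.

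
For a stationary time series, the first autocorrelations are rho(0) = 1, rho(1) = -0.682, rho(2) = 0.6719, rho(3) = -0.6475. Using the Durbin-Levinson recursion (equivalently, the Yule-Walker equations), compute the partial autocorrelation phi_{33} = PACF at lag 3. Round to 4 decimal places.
\phi_{33} = -0.2259

The PACF at lag k is phi_{kk}, the last component of the solution
to the Yule-Walker system G_k phi = r_k where
  (G_k)_{ij} = rho(|i - j|), (r_k)_i = rho(i), i,j = 1..k.
Equivalently, Durbin-Levinson gives phi_{kk} iteratively:
  phi_{11} = rho(1)
  phi_{kk} = [rho(k) - sum_{j=1..k-1} phi_{k-1,j} rho(k-j)]
            / [1 - sum_{j=1..k-1} phi_{k-1,j} rho(j)],
  phi_{k,j} = phi_{k-1,j} - phi_{kk} phi_{k-1,k-j},  j = 1..k-1.
Step k = 1:
  phi_11 = rho(1) = -0.682.
Step k = 2:
  phi_22 = [rho(2) - phi_11 rho(1)] / [1 - phi_11 rho(1)] = [0.6719 - (-0.682)(-0.682)] / [1 - (-0.682)(-0.682)]
         = 0.206776 / 0.534876 = 0.386587.
  Update: phi_21 = phi_11 - phi_22 phi_11 = -0.682 - (0.386587)(-0.682) = -0.418348.
Step k = 3:
  phi_33 = [rho(3) - phi_21 rho(2) - phi_22 rho(1)] / [1 - phi_21 rho(1) - phi_22 rho(2)]
    numerator   = -0.6475 - (-0.418348)(0.6719) - (0.386587)(-0.682) = -0.10275991
    denominator = 1 - (-0.418348)(-0.682) - (0.386587)(0.6719) = 0.45493913
  phi_33 = -0.10275991 / 0.45493913 = -0.2259.
Therefore phi_{33} = -0.2259.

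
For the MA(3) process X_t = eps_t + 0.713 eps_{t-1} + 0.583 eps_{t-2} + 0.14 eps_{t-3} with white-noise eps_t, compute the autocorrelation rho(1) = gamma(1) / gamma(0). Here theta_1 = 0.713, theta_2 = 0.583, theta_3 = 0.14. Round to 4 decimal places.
\rho(1) = 0.6480

For an MA(q) process with theta_0 = 1, the autocovariance is
  gamma(k) = sigma^2 * sum_{i=0..q-k} theta_i * theta_{i+k},
and rho(k) = gamma(k) / gamma(0). Sigma^2 cancels.
  numerator   = (1)*(0.713) + (0.713)*(0.583) + (0.583)*(0.14) = 1.210299.
  denominator = (1)^2 + (0.713)^2 + (0.583)^2 + (0.14)^2 = 1.867858.
  rho(1) = 1.210299 / 1.867858 = 0.6480.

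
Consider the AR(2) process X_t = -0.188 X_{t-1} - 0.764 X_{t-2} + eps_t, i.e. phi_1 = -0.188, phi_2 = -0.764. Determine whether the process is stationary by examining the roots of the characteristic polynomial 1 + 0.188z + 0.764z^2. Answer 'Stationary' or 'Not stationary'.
\text{Stationary}

The AR(p) characteristic polynomial is P(z) = 1 + 0.188z + 0.764z^2.
Stationarity requires all roots to lie outside the unit circle, i.e. |z| > 1 for every root.
Set 1 + (0.188) z + (0.764) z^2 = 0, i.e. a z^2 + b z + c = 0 with a = 0.764, b = 0.188, c = 1.
Discriminant D = b^2 - 4ac = (0.188)^2 - 4*(0.764)*1 = 0.035344 - (3.056) = -3.020656.
D < 0, so the roots are the complex-conjugate pair z = (-b +/- i sqrt(-D)) / (2a) = -0.123 +/- 1.1374i.
For a conjugate pair |z|^2 = z * conj(z) = (product of roots) = c/a = 1/(0.764) = 1.308901, so |z| = sqrt(1.308901) = 1.1441 for both roots.
Moduli of all roots: 1.1441, 1.1441.
All moduli strictly greater than 1? Yes.
Verdict: Stationary.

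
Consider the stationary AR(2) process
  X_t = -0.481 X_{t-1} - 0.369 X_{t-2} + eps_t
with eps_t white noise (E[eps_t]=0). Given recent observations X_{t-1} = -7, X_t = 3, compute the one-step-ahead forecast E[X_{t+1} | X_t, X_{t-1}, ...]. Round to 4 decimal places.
E[X_{t+1} \mid \mathcal F_t] = 1.1400

For an AR(p) model X_t = c + sum_i phi_i X_{t-i} + eps_t, the
one-step-ahead conditional mean is
  E[X_{t+1} | X_t, ...] = c + sum_i phi_i X_{t+1-i}.
Substitute known values:
  E[X_{t+1} | ...] = (-0.481) * (3) + (-0.369) * (-7)
                   = 1.1400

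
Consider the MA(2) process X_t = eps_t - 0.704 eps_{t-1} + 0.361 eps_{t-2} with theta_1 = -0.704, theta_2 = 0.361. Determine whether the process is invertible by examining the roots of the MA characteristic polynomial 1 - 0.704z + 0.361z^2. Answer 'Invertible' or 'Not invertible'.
\text{Invertible}

The MA(q) characteristic polynomial is P(z) = 1 - 0.704z + 0.361z^2.
Invertibility requires all roots to lie outside the unit circle, i.e. |z| > 1 for every root.
Set 1 + (-0.704) z + (0.361) z^2 = 0, i.e. a z^2 + b z + c = 0 with a = 0.361, b = -0.704, c = 1.
Discriminant D = b^2 - 4ac = (-0.704)^2 - 4*(0.361)*1 = 0.495616 - (1.444) = -0.948384.
D < 0, so the roots are the complex-conjugate pair z = (-b +/- i sqrt(-D)) / (2a) = 0.9751 +/- 1.3488i.
For a conjugate pair |z|^2 = z * conj(z) = (product of roots) = c/a = 1/(0.361) = 2.770083, so |z| = sqrt(2.770083) = 1.6644 for both roots.
Moduli of all roots: 1.6644, 1.6644.
All moduli strictly greater than 1? Yes.
Verdict: Invertible.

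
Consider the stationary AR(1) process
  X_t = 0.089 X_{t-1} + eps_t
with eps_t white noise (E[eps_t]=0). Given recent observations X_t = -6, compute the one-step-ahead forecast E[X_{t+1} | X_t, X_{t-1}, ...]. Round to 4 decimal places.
E[X_{t+1} \mid \mathcal F_t] = -0.5340

For an AR(p) model X_t = c + sum_i phi_i X_{t-i} + eps_t, the
one-step-ahead conditional mean is
  E[X_{t+1} | X_t, ...] = c + sum_i phi_i X_{t+1-i}.
Substitute known values:
  E[X_{t+1} | ...] = (0.089) * (-6)
                   = -0.5340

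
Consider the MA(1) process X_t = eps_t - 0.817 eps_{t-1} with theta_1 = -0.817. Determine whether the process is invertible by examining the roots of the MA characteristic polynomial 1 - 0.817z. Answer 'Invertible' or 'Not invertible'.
\text{Invertible}

The MA(q) characteristic polynomial is P(z) = 1 - 0.817z.
Invertibility requires all roots to lie outside the unit circle, i.e. |z| > 1 for every root.
This is linear in z: 1 + (-0.817) z = 0  =>  z = -1/(-0.817) = 1.22399,  |z| = 1.22399.
Moduli of all roots: 1.2240.
All moduli strictly greater than 1? Yes.
Verdict: Invertible.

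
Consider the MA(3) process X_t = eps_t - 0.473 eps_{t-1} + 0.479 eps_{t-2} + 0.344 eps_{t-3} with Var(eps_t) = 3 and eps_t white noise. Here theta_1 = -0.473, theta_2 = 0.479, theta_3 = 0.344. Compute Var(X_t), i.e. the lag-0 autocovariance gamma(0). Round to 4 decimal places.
\gamma(0) = 4.7145

For an MA(q) process X_t = eps_t + sum_i theta_i eps_{t-i} with
Var(eps_t) = sigma^2, the variance is
  gamma(0) = sigma^2 * (1 + sum_i theta_i^2).
  sum_i theta_i^2 = (-0.473)^2 + (0.479)^2 + (0.344)^2 = 0.223729 + 0.229441 + 0.118336 = 0.571506.
  gamma(0) = 3 * (1 + 0.571506) = 3 * 1.571506 = 4.714518, which rounds to 4.7145.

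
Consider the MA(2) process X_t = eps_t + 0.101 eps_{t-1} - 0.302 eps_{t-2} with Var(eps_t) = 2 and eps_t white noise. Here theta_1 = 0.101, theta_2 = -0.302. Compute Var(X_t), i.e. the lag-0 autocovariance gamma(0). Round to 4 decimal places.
\gamma(0) = 2.2028

For an MA(q) process X_t = eps_t + sum_i theta_i eps_{t-i} with
Var(eps_t) = sigma^2, the variance is
  gamma(0) = sigma^2 * (1 + sum_i theta_i^2).
  sum_i theta_i^2 = (0.101)^2 + (-0.302)^2 = 0.010201 + 0.091204 = 0.101405.
  gamma(0) = 2 * (1 + 0.101405) = 2 * 1.101405 = 2.20281, which rounds to 2.2028.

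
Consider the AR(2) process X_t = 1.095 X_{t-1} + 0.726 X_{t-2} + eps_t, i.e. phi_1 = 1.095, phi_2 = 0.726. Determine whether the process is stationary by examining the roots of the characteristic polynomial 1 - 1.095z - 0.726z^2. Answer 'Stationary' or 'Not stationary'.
\text{Not stationary}

The AR(p) characteristic polynomial is P(z) = 1 - 1.095z - 0.726z^2.
Stationarity requires all roots to lie outside the unit circle, i.e. |z| > 1 for every root.
Set 1 + (-1.095) z + (-0.726) z^2 = 0, i.e. a z^2 + b z + c = 0 with a = -0.726, b = -1.095, c = 1.
Discriminant D = b^2 - 4ac = (-1.095)^2 - 4*(-0.726)*1 = 1.199025 - (-2.904) = 4.103025.
D >= 0, so the roots are real: z = (-b +/- sqrt(D)) / (2a) = (1.095 +/- 2.025593) / (-1.452).
  z_1 = (1.095 + 2.025593) / (-1.452) = -2.1492,   |z_1| = 2.1492.
  z_2 = (1.095 - 2.025593) / (-1.452) = 0.6409,   |z_2| = 0.6409.
Moduli of all roots: 2.1492, 0.6409.
All moduli strictly greater than 1? No.
Verdict: Not stationary.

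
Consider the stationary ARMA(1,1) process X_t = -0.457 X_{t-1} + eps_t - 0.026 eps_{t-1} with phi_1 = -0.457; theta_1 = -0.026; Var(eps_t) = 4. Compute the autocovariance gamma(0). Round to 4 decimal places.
\gamma(0) = 5.1795

Multiply the model equation by X_{t-k} and take expectations. With theta_0 = psi_0 = 1 and psi_j the MA(infinity) weights, this gives
  gamma(k) - sum_i phi_i gamma(k-i) = c_k,
  c_k = sigma^2 * sum_{j=k..q} theta_j psi_{j-k}   (c_k = 0 for k > q),
using gamma(-m) = gamma(m).
psi-weights needed (psi_j = theta_j + sum_i phi_i psi_{j-i}):
  psi_1 = theta_1 + phi_1 = -0.026 + (-0.457) = -0.483
Right-hand sides:
  c_0 = sigma^2 (1 + theta_1 psi_1) = 4 * (1 + (-0.026)(-0.483)) = 4 * 1.012558 = 4.050232
  c_1 = sigma^2 theta_1 = 4 * (-0.026) = -0.104
  c_2 = 0
Equations for k = 0 and k = 1 (AR order 1):
  gamma(0) = phi_1 gamma(1) + c_0
  gamma(1) = phi_1 gamma(0) + c_1
Substituting the second into the first: gamma(0) (1 - phi_1^2) = c_0 + phi_1 c_1, so
  gamma(0) = (c_0 + phi_1 c_1) / (1 - phi_1^2) = (4.050232 + (-0.457)(-0.104)) / (1 - (-0.457)^2) = 4.09776 / 0.791151 = 5.179492.
Therefore gamma(0) = 5.1795 (to 4 decimal places).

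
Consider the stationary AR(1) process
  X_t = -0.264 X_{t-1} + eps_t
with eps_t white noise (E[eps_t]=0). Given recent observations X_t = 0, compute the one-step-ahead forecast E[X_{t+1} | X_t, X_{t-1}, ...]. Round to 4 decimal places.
E[X_{t+1} \mid \mathcal F_t] = 0.0000

For an AR(p) model X_t = c + sum_i phi_i X_{t-i} + eps_t, the
one-step-ahead conditional mean is
  E[X_{t+1} | X_t, ...] = c + sum_i phi_i X_{t+1-i}.
Substitute known values:
  E[X_{t+1} | ...] = (-0.264) * (0)
                   = 0.0000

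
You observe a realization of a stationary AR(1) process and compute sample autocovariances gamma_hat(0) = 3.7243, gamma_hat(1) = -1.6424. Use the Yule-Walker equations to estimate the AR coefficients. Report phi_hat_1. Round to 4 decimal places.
\hat\phi_{1} = -0.4410

The Yule-Walker equations for an AR(p) process read, in matrix form,
  Gamma_p phi = r_p,   with   (Gamma_p)_{ij} = gamma(|i - j|),
                       (r_p)_i = gamma(i),   i,j = 1..p.
Substitute the sample gammas (Toeplitz matrix and right-hand side of size 1):
  Gamma_p = [[3.7243]]
  r_p     = [-1.6424]
With p = 1 this is the single equation gamma(0) phi_1 = gamma(1):
  phi_hat_1 = gamma(1) / gamma(0) = -1.6424 / 3.7243 = -0.4410.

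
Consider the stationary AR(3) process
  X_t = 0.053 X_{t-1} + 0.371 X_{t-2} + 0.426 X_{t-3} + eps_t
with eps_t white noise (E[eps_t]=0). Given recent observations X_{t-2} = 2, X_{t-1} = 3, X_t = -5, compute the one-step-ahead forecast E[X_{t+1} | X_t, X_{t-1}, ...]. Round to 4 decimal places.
E[X_{t+1} \mid \mathcal F_t] = 1.7000

For an AR(p) model X_t = c + sum_i phi_i X_{t-i} + eps_t, the
one-step-ahead conditional mean is
  E[X_{t+1} | X_t, ...] = c + sum_i phi_i X_{t+1-i}.
Substitute known values:
  E[X_{t+1} | ...] = (0.053) * (-5) + (0.371) * (3) + (0.426) * (2)
                   = 1.7000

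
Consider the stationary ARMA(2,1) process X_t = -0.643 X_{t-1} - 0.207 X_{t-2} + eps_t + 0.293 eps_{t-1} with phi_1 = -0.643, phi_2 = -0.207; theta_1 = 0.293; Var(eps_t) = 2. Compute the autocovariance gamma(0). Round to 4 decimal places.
\gamma(0) = 2.2572

Multiply the model equation by X_{t-k} and take expectations. With theta_0 = psi_0 = 1 and psi_j the MA(infinity) weights, this gives
  gamma(k) - sum_i phi_i gamma(k-i) = c_k,
  c_k = sigma^2 * sum_{j=k..q} theta_j psi_{j-k}   (c_k = 0 for k > q),
using gamma(-m) = gamma(m).
psi-weights needed (psi_j = theta_j + sum_i phi_i psi_{j-i}):
  psi_1 = theta_1 + phi_1 = 0.293 + (-0.643) = -0.35
Right-hand sides:
  c_0 = sigma^2 (1 + theta_1 psi_1) = 2 * (1 + (0.293)(-0.35)) = 2 * 0.89745 = 1.7949
  c_1 = sigma^2 theta_1 = 2 * (0.293) = 0.586
  c_2 = 0
Equations for k = 0, 1, 2 (AR order 2, c_2 = 0):
  (E0) gamma(0) = phi_1 gamma(1) + phi_2 gamma(2) + c_0
  (E1) gamma(1) = phi_1 gamma(0) + phi_2 gamma(1) + c_1
  (E2) gamma(2) = phi_1 gamma(1) + phi_2 gamma(0)
From (E1): gamma(1) = A gamma(0) + B with
  A = phi_1 / (1 - phi_2) = -0.643 / 1.207 = -0.532726,   B = c_1 / (1 - phi_2) = 0.586 / 1.207 = 0.485501.
Insert (E2) into (E0): gamma(0) (1 - phi_2^2) = phi_1 (1 + phi_2) gamma(1) + c_0.
  phi_1 (1 + phi_2) = (-0.643)(0.793) = -0.509899,   1 - phi_2^2 = 0.957151.
Replace gamma(1) by A gamma(0) + B and collect gamma(0):
  gamma(0) [0.957151 - (-0.509899)(-0.532726)] = (-0.509899)(0.485501) + 1.7949
  gamma(0) * 0.685515 = 1.547343
  gamma(0) = 1.547343 / 0.685515 = 2.2572.
Therefore gamma(0) = 2.2572 (to 4 decimal places).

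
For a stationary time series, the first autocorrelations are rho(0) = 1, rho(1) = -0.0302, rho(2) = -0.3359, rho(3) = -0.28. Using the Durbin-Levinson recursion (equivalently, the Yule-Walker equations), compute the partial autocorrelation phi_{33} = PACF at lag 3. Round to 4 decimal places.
\phi_{33} = -0.3430

The PACF at lag k is phi_{kk}, the last component of the solution
to the Yule-Walker system G_k phi = r_k where
  (G_k)_{ij} = rho(|i - j|), (r_k)_i = rho(i), i,j = 1..k.
Equivalently, Durbin-Levinson gives phi_{kk} iteratively:
  phi_{11} = rho(1)
  phi_{kk} = [rho(k) - sum_{j=1..k-1} phi_{k-1,j} rho(k-j)]
            / [1 - sum_{j=1..k-1} phi_{k-1,j} rho(j)],
  phi_{k,j} = phi_{k-1,j} - phi_{kk} phi_{k-1,k-j},  j = 1..k-1.
Step k = 1:
  phi_11 = rho(1) = -0.0302.
Step k = 2:
  phi_22 = [rho(2) - phi_11 rho(1)] / [1 - phi_11 rho(1)] = [-0.3359 - (-0.0302)(-0.0302)] / [1 - (-0.0302)(-0.0302)]
         = -0.33681204 / 0.99908796 = -0.33712.
  Update: phi_21 = phi_11 - phi_22 phi_11 = -0.0302 - (-0.33712)(-0.0302) = -0.040381.
Step k = 3:
  phi_33 = [rho(3) - phi_21 rho(2) - phi_22 rho(1)] / [1 - phi_21 rho(1) - phi_22 rho(2)]
    numerator   = -0.28 - (-0.040381)(-0.3359) - (-0.33712)(-0.0302) = -0.30374499
    denominator = 1 - (-0.040381)(-0.0302) - (-0.33712)(-0.3359) = 0.88554205
  phi_33 = -0.30374499 / 0.88554205 = -0.343.
Therefore phi_{33} = -0.3430.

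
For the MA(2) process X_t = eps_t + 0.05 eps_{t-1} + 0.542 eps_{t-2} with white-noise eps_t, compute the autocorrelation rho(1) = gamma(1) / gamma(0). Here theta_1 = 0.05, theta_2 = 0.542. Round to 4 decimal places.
\rho(1) = 0.0595

For an MA(q) process with theta_0 = 1, the autocovariance is
  gamma(k) = sigma^2 * sum_{i=0..q-k} theta_i * theta_{i+k},
and rho(k) = gamma(k) / gamma(0). Sigma^2 cancels.
  numerator   = (1)*(0.05) + (0.05)*(0.542) = 0.0771.
  denominator = (1)^2 + (0.05)^2 + (0.542)^2 = 1.296264.
  rho(1) = 0.0771 / 1.296264 = 0.0595.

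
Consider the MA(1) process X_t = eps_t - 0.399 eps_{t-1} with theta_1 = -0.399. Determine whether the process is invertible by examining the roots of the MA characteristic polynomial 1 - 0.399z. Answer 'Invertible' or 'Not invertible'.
\text{Invertible}

The MA(q) characteristic polynomial is P(z) = 1 - 0.399z.
Invertibility requires all roots to lie outside the unit circle, i.e. |z| > 1 for every root.
This is linear in z: 1 + (-0.399) z = 0  =>  z = -1/(-0.399) = 2.506266,  |z| = 2.506266.
Moduli of all roots: 2.5063.
All moduli strictly greater than 1? Yes.
Verdict: Invertible.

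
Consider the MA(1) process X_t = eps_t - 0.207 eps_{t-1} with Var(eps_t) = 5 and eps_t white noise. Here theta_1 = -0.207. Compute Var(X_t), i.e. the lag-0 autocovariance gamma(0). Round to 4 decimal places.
\gamma(0) = 5.2142

For an MA(q) process X_t = eps_t + sum_i theta_i eps_{t-i} with
Var(eps_t) = sigma^2, the variance is
  gamma(0) = sigma^2 * (1 + sum_i theta_i^2).
  sum_i theta_i^2 = (-0.207)^2 = 0.042849.
  gamma(0) = 5 * (1 + 0.042849) = 5 * 1.042849 = 5.214245, which rounds to 5.2142.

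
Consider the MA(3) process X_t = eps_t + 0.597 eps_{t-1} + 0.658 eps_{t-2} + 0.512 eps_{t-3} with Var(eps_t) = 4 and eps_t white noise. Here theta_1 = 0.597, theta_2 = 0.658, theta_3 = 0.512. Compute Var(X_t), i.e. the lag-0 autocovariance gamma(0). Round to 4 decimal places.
\gamma(0) = 8.2061

For an MA(q) process X_t = eps_t + sum_i theta_i eps_{t-i} with
Var(eps_t) = sigma^2, the variance is
  gamma(0) = sigma^2 * (1 + sum_i theta_i^2).
  sum_i theta_i^2 = (0.597)^2 + (0.658)^2 + (0.512)^2 = 0.356409 + 0.432964 + 0.262144 = 1.051517.
  gamma(0) = 4 * (1 + 1.051517) = 4 * 2.051517 = 8.206068, which rounds to 8.2061.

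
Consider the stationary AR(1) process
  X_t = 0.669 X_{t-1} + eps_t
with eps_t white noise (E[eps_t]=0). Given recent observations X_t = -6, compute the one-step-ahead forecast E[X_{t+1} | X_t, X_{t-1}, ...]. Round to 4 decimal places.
E[X_{t+1} \mid \mathcal F_t] = -4.0140

For an AR(p) model X_t = c + sum_i phi_i X_{t-i} + eps_t, the
one-step-ahead conditional mean is
  E[X_{t+1} | X_t, ...] = c + sum_i phi_i X_{t+1-i}.
Substitute known values:
  E[X_{t+1} | ...] = (0.669) * (-6)
                   = -4.0140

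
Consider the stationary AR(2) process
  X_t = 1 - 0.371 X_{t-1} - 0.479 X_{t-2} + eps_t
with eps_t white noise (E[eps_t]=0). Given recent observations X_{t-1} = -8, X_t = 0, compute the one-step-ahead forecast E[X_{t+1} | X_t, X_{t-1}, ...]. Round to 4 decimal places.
E[X_{t+1} \mid \mathcal F_t] = 4.8320

For an AR(p) model X_t = c + sum_i phi_i X_{t-i} + eps_t, the
one-step-ahead conditional mean is
  E[X_{t+1} | X_t, ...] = c + sum_i phi_i X_{t+1-i}.
Substitute known values:
  E[X_{t+1} | ...] = 1 + (-0.371) * (0) + (-0.479) * (-8)
                   = 4.8320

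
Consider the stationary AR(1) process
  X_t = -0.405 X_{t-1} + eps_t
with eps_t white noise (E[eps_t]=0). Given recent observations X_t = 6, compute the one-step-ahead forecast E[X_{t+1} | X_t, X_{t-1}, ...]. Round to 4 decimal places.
E[X_{t+1} \mid \mathcal F_t] = -2.4300

For an AR(p) model X_t = c + sum_i phi_i X_{t-i} + eps_t, the
one-step-ahead conditional mean is
  E[X_{t+1} | X_t, ...] = c + sum_i phi_i X_{t+1-i}.
Substitute known values:
  E[X_{t+1} | ...] = (-0.405) * (6)
                   = -2.4300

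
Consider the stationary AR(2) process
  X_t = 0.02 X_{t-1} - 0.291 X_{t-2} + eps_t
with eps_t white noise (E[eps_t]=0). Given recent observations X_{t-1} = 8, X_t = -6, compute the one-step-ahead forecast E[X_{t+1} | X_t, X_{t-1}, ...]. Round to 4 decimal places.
E[X_{t+1} \mid \mathcal F_t] = -2.4480

For an AR(p) model X_t = c + sum_i phi_i X_{t-i} + eps_t, the
one-step-ahead conditional mean is
  E[X_{t+1} | X_t, ...] = c + sum_i phi_i X_{t+1-i}.
Substitute known values:
  E[X_{t+1} | ...] = (0.02) * (-6) + (-0.291) * (8)
                   = -2.4480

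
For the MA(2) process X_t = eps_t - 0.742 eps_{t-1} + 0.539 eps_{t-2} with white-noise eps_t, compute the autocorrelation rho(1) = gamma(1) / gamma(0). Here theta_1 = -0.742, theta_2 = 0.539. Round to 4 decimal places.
\rho(1) = -0.6203

For an MA(q) process with theta_0 = 1, the autocovariance is
  gamma(k) = sigma^2 * sum_{i=0..q-k} theta_i * theta_{i+k},
and rho(k) = gamma(k) / gamma(0). Sigma^2 cancels.
  numerator   = (1)*(-0.742) + (-0.742)*(0.539) = -1.141938.
  denominator = (1)^2 + (-0.742)^2 + (0.539)^2 = 1.841085.
  rho(1) = -1.141938 / 1.841085 = -0.6203.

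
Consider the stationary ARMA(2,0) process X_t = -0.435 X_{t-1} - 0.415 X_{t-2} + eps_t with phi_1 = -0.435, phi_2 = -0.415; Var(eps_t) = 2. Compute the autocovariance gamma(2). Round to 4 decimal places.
\gamma(2) = -0.7505

Multiply the model equation by X_{t-k} and take expectations. With theta_0 = psi_0 = 1 and psi_j the MA(infinity) weights, this gives
  gamma(k) - sum_i phi_i gamma(k-i) = c_k,
  c_k = sigma^2 * sum_{j=k..q} theta_j psi_{j-k}   (c_k = 0 for k > q),
using gamma(-m) = gamma(m).
Pure AR (q = 0): c_0 = sigma^2 = 2, c_k = 0 for k >= 1.
Equations for k = 0, 1, 2 (AR order 2, c_2 = 0):
  (E0) gamma(0) = phi_1 gamma(1) + phi_2 gamma(2) + c_0
  (E1) gamma(1) = phi_1 gamma(0) + phi_2 gamma(1) + c_1
  (E2) gamma(2) = phi_1 gamma(1) + phi_2 gamma(0)
From (E1): gamma(1) = A gamma(0) + B with
  A = phi_1 / (1 - phi_2) = -0.435 / 1.415 = -0.30742,   B = c_1 / (1 - phi_2) = 0 / 1.415 = 0.
Insert (E2) into (E0): gamma(0) (1 - phi_2^2) = phi_1 (1 + phi_2) gamma(1) + c_0.
  phi_1 (1 + phi_2) = (-0.435)(0.585) = -0.254475,   1 - phi_2^2 = 0.827775.
Replace gamma(1) by A gamma(0) + B and collect gamma(0):
  gamma(0) [0.827775 - (-0.254475)(-0.30742)] = c_0 = 2
  gamma(0) * 0.749544 = 2
  gamma(0) = 2 / 0.749544 = 2.668288.
  gamma(1) = A gamma(0) = (-0.30742)(2.668288) = -0.820287.
  gamma(2) = phi_1 gamma(1) + phi_2 gamma(0) = (-0.435)(-0.820287) + (-0.415)(2.668288) = -0.750515.
Therefore gamma(2) = -0.7505 (to 4 decimal places).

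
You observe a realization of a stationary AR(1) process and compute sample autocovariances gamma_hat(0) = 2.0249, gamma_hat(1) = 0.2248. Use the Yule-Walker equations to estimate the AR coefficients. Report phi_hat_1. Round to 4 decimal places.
\hat\phi_{1} = 0.1110

The Yule-Walker equations for an AR(p) process read, in matrix form,
  Gamma_p phi = r_p,   with   (Gamma_p)_{ij} = gamma(|i - j|),
                       (r_p)_i = gamma(i),   i,j = 1..p.
Substitute the sample gammas (Toeplitz matrix and right-hand side of size 1):
  Gamma_p = [[2.0249]]
  r_p     = [0.2248]
With p = 1 this is the single equation gamma(0) phi_1 = gamma(1):
  phi_hat_1 = gamma(1) / gamma(0) = 0.2248 / 2.0249 = 0.1110.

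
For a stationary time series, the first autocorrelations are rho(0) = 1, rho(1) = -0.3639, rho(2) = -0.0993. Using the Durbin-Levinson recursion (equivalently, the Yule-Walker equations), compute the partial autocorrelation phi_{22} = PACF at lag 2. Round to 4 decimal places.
\phi_{22} = -0.2671

The PACF at lag k is phi_{kk}, the last component of the solution
to the Yule-Walker system G_k phi = r_k where
  (G_k)_{ij} = rho(|i - j|), (r_k)_i = rho(i), i,j = 1..k.
Equivalently, Durbin-Levinson gives phi_{kk} iteratively:
  phi_{11} = rho(1)
  phi_{kk} = [rho(k) - sum_{j=1..k-1} phi_{k-1,j} rho(k-j)]
            / [1 - sum_{j=1..k-1} phi_{k-1,j} rho(j)],
  phi_{k,j} = phi_{k-1,j} - phi_{kk} phi_{k-1,k-j},  j = 1..k-1.
Step k = 1:
  phi_11 = rho(1) = -0.3639.
Step k = 2:
  phi_22 = [rho(2) - phi_11 rho(1)] / [1 - phi_11 rho(1)] = [-0.0993 - (-0.3639)(-0.3639)] / [1 - (-0.3639)(-0.3639)]
         = -0.23172321 / 0.86757679 = -0.2671.
Therefore phi_{22} = -0.2671.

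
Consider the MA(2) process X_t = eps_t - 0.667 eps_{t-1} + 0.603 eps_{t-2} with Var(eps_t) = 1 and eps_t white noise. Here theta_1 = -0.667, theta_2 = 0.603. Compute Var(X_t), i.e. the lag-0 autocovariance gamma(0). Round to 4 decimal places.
\gamma(0) = 1.8085

For an MA(q) process X_t = eps_t + sum_i theta_i eps_{t-i} with
Var(eps_t) = sigma^2, the variance is
  gamma(0) = sigma^2 * (1 + sum_i theta_i^2).
  sum_i theta_i^2 = (-0.667)^2 + (0.603)^2 = 0.444889 + 0.363609 = 0.808498.
  gamma(0) = 1 * (1 + 0.808498) = 1 * 1.808498 = 1.808498, which rounds to 1.8085.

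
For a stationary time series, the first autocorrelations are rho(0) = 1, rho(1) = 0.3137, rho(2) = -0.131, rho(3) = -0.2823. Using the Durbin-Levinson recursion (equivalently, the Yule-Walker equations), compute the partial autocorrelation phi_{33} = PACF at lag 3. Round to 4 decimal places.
\phi_{33} = -0.1790

The PACF at lag k is phi_{kk}, the last component of the solution
to the Yule-Walker system G_k phi = r_k where
  (G_k)_{ij} = rho(|i - j|), (r_k)_i = rho(i), i,j = 1..k.
Equivalently, Durbin-Levinson gives phi_{kk} iteratively:
  phi_{11} = rho(1)
  phi_{kk} = [rho(k) - sum_{j=1..k-1} phi_{k-1,j} rho(k-j)]
            / [1 - sum_{j=1..k-1} phi_{k-1,j} rho(j)],
  phi_{k,j} = phi_{k-1,j} - phi_{kk} phi_{k-1,k-j},  j = 1..k-1.
Step k = 1:
  phi_11 = rho(1) = 0.3137.
Step k = 2:
  phi_22 = [rho(2) - phi_11 rho(1)] / [1 - phi_11 rho(1)] = [-0.131 - (0.3137)(0.3137)] / [1 - (0.3137)(0.3137)]
         = -0.22940769 / 0.90159231 = -0.254447.
  Update: phi_21 = phi_11 - phi_22 phi_11 = 0.3137 - (-0.254447)(0.3137) = 0.39352.
Step k = 3:
  phi_33 = [rho(3) - phi_21 rho(2) - phi_22 rho(1)] / [1 - phi_21 rho(1) - phi_22 rho(2)]
    numerator   = -0.2823 - (0.39352)(-0.131) - (-0.254447)(0.3137) = -0.15092876
    denominator = 1 - (0.39352)(0.3137) - (-0.254447)(-0.131) = 0.84322015
  phi_33 = -0.15092876 / 0.84322015 = -0.179.
Therefore phi_{33} = -0.1790.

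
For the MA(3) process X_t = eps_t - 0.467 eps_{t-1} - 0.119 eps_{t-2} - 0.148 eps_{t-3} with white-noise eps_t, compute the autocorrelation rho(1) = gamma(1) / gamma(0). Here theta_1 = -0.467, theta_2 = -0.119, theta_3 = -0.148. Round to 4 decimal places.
\rho(1) = -0.3140

For an MA(q) process with theta_0 = 1, the autocovariance is
  gamma(k) = sigma^2 * sum_{i=0..q-k} theta_i * theta_{i+k},
and rho(k) = gamma(k) / gamma(0). Sigma^2 cancels.
  numerator   = (1)*(-0.467) + (-0.467)*(-0.119) + (-0.119)*(-0.148) = -0.393815.
  denominator = (1)^2 + (-0.467)^2 + (-0.119)^2 + (-0.148)^2 = 1.254154.
  rho(1) = -0.393815 / 1.254154 = -0.3140.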